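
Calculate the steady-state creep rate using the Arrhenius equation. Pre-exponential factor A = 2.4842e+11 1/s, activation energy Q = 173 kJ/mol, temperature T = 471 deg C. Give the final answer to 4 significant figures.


rate = A * exp(-Q / (R*T))
T = 471 + 273.15 = 744.15 K
rate = 2.4842e+11 * exp(-173e3 / (8.314 * 744.15))
rate = 0.1783 1/s


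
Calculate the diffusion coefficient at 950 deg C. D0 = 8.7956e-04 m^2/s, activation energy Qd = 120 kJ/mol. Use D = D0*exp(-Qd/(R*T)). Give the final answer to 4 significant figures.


D = D0 * exp(-Qd / (R*T))
T = 1223.15 K
D = 8.7956e-04 * exp(-120e3 / (8.314 * 1223.15))
D = 6.599e-09 m^2/s


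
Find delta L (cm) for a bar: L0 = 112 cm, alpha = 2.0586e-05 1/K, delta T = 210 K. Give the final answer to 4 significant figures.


dL = L0 * alpha * dT
dL = 112 * 2.0586e-05 * 210
dL = 0.4842 cm


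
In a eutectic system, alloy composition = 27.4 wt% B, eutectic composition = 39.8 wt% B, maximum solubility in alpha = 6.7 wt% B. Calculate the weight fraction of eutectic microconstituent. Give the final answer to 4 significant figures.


f_primary = (C_e - C0) / (C_e - C_alpha_max)
f_primary = (39.8 - 27.4) / (39.8 - 6.7)
f_primary = 0.374622
f_eutectic = 1 - 0.374622 = 0.6254


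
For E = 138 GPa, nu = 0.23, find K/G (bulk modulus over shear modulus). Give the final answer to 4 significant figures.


G = E / (2*(1+nu))
G = 138 / (2*(1+0.23)) = 56.0976 GPa
K = E / (3*(1-2*nu))
K = 138 / (3*(1-2*0.23)) = 85.1852 GPa
K/G = 85.1852 / 56.0976 = 1.519


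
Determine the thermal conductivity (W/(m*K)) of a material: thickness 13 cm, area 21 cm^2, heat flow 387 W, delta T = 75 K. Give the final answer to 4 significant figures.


k = Q*L / (A*dT)
L = 0.13 m, A = 2.1e-03 m^2
k = 387 * 0.13 / (2.1e-03 * 75)
k = 319.4 W/(m*K)


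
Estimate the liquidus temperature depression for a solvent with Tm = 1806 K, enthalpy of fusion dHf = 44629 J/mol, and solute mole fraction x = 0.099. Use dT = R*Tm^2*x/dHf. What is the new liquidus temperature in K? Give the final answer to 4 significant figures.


dT = R*Tm^2*x / dHf
dT = 8.314 * 1806^2 * 0.099 / 44629
dT = 60.1539 K
T_new = 1806 - 60.1539 = 1746 K


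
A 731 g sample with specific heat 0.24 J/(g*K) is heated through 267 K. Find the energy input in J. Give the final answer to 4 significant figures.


Q = m * cp * dT
Q = 731 * 0.24 * 267
Q = 46840 J


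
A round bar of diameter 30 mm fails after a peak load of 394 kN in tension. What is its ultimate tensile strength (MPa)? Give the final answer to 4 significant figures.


A0 = pi*(d/2)^2 = pi*(30/2)^2 = 706.858 mm^2
UTS = F_max / A0 = 394*1000 / 706.858
UTS = 557.4 MPa


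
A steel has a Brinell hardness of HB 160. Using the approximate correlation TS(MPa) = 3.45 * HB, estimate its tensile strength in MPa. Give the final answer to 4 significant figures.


TS (MPa) = 3.45 * HB
TS = 3.45 * 160
TS = 552 MPa


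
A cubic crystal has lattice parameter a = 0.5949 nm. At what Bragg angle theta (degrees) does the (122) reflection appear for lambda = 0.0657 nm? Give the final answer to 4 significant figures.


d = a / sqrt(h^2+k^2+l^2)
d = 0.5949 / sqrt(9) = 0.1983 nm
lambda = 2*d*sin(theta)  =>  sin(theta) = lambda / (2*d)
sin(theta) = 0.0657 / (2 * 0.1983) = 0.165658
theta = 9.535 deg


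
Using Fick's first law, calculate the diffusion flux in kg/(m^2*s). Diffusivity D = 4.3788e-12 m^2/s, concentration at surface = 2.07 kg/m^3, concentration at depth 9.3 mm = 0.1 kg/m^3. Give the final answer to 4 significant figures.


J = -D * (dC/dx) = D * (C1 - C2) / dx
J = 4.3788e-12 * (2.07 - 0.1) / 9.3e-03
J = 9.276e-10 kg/(m^2*s)


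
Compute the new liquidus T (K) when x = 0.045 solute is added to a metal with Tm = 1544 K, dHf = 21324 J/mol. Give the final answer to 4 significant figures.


dT = R*Tm^2*x / dHf
dT = 8.314 * 1544^2 * 0.045 / 21324
dT = 41.8262 K
T_new = 1544 - 41.8262 = 1502 K


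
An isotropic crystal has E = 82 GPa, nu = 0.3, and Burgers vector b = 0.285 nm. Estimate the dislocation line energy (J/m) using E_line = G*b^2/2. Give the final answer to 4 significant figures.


Step 1: G = E / (2*(1+nu))
G = 82 / (2*(1+0.3)) = 31.5385 GPa = 3.15385e+10 Pa
Step 2: E_line = G*b^2/2
b = 0.285 nm = 2.85e-10 m
E_line = 0.5 * 3.15385e+10 * (2.85e-10)^2 = 1.281e-09 J/m


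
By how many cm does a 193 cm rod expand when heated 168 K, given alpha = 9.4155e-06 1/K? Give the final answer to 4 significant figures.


dL = L0 * alpha * dT
dL = 193 * 9.4155e-06 * 168
dL = 0.3053 cm


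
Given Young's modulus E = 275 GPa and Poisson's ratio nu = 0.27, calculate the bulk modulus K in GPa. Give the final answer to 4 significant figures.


K = E / (3*(1-2*nu))
K = 275 / (3*(1-2*0.27))
K = 199.3 GPa


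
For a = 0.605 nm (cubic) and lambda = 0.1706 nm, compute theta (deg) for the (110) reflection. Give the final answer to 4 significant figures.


d = a / sqrt(h^2+k^2+l^2)
d = 0.605 / sqrt(2) = 0.4278 nm
lambda = 2*d*sin(theta)  =>  sin(theta) = lambda / (2*d)
sin(theta) = 0.1706 / (2 * 0.4278) = 0.199392
theta = 11.5 deg


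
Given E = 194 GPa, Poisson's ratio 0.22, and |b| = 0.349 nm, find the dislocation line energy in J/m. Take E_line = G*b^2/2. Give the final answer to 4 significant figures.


Step 1: G = E / (2*(1+nu))
G = 194 / (2*(1+0.22)) = 79.5082 GPa = 7.95082e+10 Pa
Step 2: E_line = G*b^2/2
b = 0.349 nm = 3.49e-10 m
E_line = 0.5 * 7.95082e+10 * (3.49e-10)^2 = 4.842e-09 J/m


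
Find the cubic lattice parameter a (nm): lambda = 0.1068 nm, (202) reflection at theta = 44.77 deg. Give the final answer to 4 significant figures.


d = lambda / (2*sin(theta))
d = 0.1068 / (2*sin(44.77 deg))
d = 0.075824 nm
a = d * sqrt(h^2+k^2+l^2) = 0.075824 * sqrt(8)
a = 0.2145 nm


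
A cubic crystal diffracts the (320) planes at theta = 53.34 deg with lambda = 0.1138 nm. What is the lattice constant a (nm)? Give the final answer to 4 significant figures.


d = lambda / (2*sin(theta))
d = 0.1138 / (2*sin(53.34 deg))
d = 0.0709306 nm
a = d * sqrt(h^2+k^2+l^2) = 0.0709306 * sqrt(13)
a = 0.2557 nm


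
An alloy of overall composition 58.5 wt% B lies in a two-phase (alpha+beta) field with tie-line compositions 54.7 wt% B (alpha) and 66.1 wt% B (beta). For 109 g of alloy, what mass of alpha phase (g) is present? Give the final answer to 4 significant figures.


f_alpha = (C_beta - C0) / (C_beta - C_alpha)
f_alpha = (66.1 - 58.5) / (66.1 - 54.7) = 0.666667
m_alpha = f_alpha * m_total = 0.666667 * 109 = 72.67 g


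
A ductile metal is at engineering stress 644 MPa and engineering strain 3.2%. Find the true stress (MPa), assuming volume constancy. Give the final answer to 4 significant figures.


sigma_true = sigma_eng * (1 + epsilon_eng)
sigma_true = 644 * (1 + 0.032)
sigma_true = 664.6 MPa


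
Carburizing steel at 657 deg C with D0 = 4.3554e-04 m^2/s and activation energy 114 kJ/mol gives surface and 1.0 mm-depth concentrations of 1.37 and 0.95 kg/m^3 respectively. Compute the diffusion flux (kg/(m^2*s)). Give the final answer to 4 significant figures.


Step 1: D = D0 * exp(-Qd/(R*T))
T = 657 + 273.15 = 930.15 K
D = 4.3554e-04 * exp(-114e3 / (8.314 * 930.15)) = 1.72534e-10 m^2/s
Step 2: J = D * (C1 - C2) / dx
J = 1.72534e-10 * (1.37 - 0.95) / 1e-03
J = 7.246e-08 kg/(m^2*s)


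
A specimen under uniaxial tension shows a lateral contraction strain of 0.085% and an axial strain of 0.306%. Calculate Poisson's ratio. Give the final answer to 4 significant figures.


nu = -epsilon_lat / epsilon_axial
Lateral strain is contraction (negative), so using magnitudes:
nu = 0.085 / 0.306
nu = 0.2778


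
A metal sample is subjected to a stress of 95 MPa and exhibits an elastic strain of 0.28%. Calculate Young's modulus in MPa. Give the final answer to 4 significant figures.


E = sigma / epsilon
epsilon = 0.28% = 2.8e-03
E = 95 / 2.8e-03
E = 33930 MPa


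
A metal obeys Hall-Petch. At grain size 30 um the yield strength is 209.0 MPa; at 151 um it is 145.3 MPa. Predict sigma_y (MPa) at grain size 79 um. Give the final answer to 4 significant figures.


sigma_y = sigma0 + k / sqrt(d)
1/sqrt(d1) = 1/sqrt(3e-05) = 182.574;  1/sqrt(d2) = 81.3788
k = (sigma1 - sigma2) / (1/sqrt(d1) - 1/sqrt(d2)) = (209.0 - 145.3) / (182.574 - 81.3788) = 0.629476 MPa*m^0.5
sigma0 = sigma1 - k/sqrt(d1) = 209.0 - 0.629476*182.574 = 94.074 MPa
sigma_y(d3) = 94.074 + 0.629476 / sqrt(7.9e-05) = 164.9 MPa


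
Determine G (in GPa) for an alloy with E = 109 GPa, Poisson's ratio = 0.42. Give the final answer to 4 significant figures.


G = E / (2*(1+nu))
G = 109 / (2*(1+0.42))
G = 38.38 GPa


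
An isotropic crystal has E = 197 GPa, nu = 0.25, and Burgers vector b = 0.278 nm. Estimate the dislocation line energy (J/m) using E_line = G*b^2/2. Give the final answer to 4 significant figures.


Step 1: G = E / (2*(1+nu))
G = 197 / (2*(1+0.25)) = 78.8 GPa = 7.88e+10 Pa
Step 2: E_line = G*b^2/2
b = 0.278 nm = 2.78e-10 m
E_line = 0.5 * 7.88e+10 * (2.78e-10)^2 = 3.045e-09 J/m


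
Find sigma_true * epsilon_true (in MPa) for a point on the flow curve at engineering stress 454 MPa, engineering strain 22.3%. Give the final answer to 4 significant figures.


sigma_true = sigma_eng * (1 + epsilon_eng)
sigma_true = 454 * (1 + 0.223) = 555.242 MPa
epsilon_true = ln(1 + epsilon_eng)
epsilon_true = ln(1 + 0.223) = 0.201307
sigma_true * epsilon_true = 555.242 * 0.201307 = 111.8 MPa


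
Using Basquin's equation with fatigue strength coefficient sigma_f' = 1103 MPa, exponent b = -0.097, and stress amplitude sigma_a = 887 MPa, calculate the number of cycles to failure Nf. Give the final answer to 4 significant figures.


sigma_a = sigma_f' * (2*Nf)^b
2*Nf = (sigma_a / sigma_f')^(1/b)
2*Nf = (887 / 1103)^(1/-0.097)
2*Nf = 9.45786
Nf = 4.729 cycles


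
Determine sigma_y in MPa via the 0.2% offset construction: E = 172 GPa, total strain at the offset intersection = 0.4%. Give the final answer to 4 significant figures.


Offset strain = 0.002
Elastic strain at yield = total_strain - offset = 4e-03 - 0.002 = 2e-03
sigma_y = E * elastic_strain = 172000 * 2e-03
sigma_y = 344 MPa


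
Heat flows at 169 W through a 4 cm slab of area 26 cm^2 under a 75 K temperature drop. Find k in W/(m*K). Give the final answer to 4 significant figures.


k = Q*L / (A*dT)
L = 0.04 m, A = 2.6e-03 m^2
k = 169 * 0.04 / (2.6e-03 * 75)
k = 34.67 W/(m*K)


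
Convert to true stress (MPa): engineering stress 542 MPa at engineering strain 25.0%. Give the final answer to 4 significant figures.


sigma_true = sigma_eng * (1 + epsilon_eng)
sigma_true = 542 * (1 + 0.25)
sigma_true = 677.5 MPa


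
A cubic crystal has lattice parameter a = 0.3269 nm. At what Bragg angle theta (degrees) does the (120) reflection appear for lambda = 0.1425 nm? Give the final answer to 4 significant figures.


d = a / sqrt(h^2+k^2+l^2)
d = 0.3269 / sqrt(5) = 0.146194 nm
lambda = 2*d*sin(theta)  =>  sin(theta) = lambda / (2*d)
sin(theta) = 0.1425 / (2 * 0.146194) = 0.487366
theta = 29.17 deg


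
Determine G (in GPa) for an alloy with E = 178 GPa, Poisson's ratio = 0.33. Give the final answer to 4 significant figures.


G = E / (2*(1+nu))
G = 178 / (2*(1+0.33))
G = 66.92 GPa


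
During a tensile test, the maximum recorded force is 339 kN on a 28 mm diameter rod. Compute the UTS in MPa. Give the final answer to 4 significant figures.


A0 = pi*(d/2)^2 = pi*(28/2)^2 = 615.752 mm^2
UTS = F_max / A0 = 339*1000 / 615.752
UTS = 550.5 MPa


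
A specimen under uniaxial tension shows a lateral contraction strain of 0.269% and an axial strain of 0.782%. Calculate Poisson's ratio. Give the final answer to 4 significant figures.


nu = -epsilon_lat / epsilon_axial
Lateral strain is contraction (negative), so using magnitudes:
nu = 0.269 / 0.782
nu = 0.344


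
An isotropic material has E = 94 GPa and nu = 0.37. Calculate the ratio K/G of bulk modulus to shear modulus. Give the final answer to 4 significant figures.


G = E / (2*(1+nu))
G = 94 / (2*(1+0.37)) = 34.3066 GPa
K = E / (3*(1-2*nu))
K = 94 / (3*(1-2*0.37)) = 120.513 GPa
K/G = 120.513 / 34.3066 = 3.513


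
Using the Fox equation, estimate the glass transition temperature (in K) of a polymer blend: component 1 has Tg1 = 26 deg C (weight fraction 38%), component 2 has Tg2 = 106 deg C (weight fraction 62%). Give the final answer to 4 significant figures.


1/Tg = w1/Tg1 + w2/Tg2 (in Kelvin)
Tg1 = 299.15 K, Tg2 = 379.15 K
1/Tg = 0.38/299.15 + 0.62/379.15
Tg = 344.2 K


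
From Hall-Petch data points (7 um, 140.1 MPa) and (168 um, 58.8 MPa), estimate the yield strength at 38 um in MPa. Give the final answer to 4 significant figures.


sigma_y = sigma0 + k / sqrt(d)
1/sqrt(d1) = 1/sqrt(7e-06) = 377.964;  1/sqrt(d2) = 77.1517
k = (sigma1 - sigma2) / (1/sqrt(d1) - 1/sqrt(d2)) = (140.1 - 58.8) / (377.964 - 77.1517) = 0.270268 MPa*m^0.5
sigma0 = sigma1 - k/sqrt(d1) = 140.1 - 0.270268*377.964 = 37.9484 MPa
sigma_y(d3) = 37.9484 + 0.270268 / sqrt(3.8e-05) = 81.79 MPa


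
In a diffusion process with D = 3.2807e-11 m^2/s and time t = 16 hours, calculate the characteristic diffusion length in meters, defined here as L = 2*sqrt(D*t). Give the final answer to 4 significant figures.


t = 16 hr = 57600 s
Diffusion length = 2*sqrt(D*t)
= 2*sqrt(3.2807e-11 * 57600)
= 2.749e-03 m


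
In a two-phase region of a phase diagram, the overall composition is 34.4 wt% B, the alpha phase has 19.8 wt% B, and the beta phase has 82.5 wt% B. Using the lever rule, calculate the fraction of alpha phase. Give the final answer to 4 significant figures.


f_alpha = (C_beta - C0) / (C_beta - C_alpha)
f_alpha = (82.5 - 34.4) / (82.5 - 19.8)
f_alpha = 0.7671


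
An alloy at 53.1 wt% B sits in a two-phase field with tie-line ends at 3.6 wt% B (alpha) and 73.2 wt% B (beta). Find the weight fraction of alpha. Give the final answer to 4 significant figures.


f_alpha = (C_beta - C0) / (C_beta - C_alpha)
f_alpha = (73.2 - 53.1) / (73.2 - 3.6)
f_alpha = 0.2888


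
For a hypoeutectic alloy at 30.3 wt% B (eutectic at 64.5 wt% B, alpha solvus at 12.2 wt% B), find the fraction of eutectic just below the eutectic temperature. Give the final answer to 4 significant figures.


f_primary = (C_e - C0) / (C_e - C_alpha_max)
f_primary = (64.5 - 30.3) / (64.5 - 12.2)
f_primary = 0.65392
f_eutectic = 1 - 0.65392 = 0.3461


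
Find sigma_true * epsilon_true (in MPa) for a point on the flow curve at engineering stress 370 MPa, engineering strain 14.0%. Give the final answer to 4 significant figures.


sigma_true = sigma_eng * (1 + epsilon_eng)
sigma_true = 370 * (1 + 0.14) = 421.8 MPa
epsilon_true = ln(1 + epsilon_eng)
epsilon_true = ln(1 + 0.14) = 0.131028
sigma_true * epsilon_true = 421.8 * 0.131028 = 55.27 MPa


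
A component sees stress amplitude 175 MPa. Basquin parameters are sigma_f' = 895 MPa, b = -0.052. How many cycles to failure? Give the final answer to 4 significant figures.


sigma_a = sigma_f' * (2*Nf)^b
2*Nf = (sigma_a / sigma_f')^(1/b)
2*Nf = (175 / 895)^(1/-0.052)
2*Nf = 4.27052e+13
Nf = 2.135e+13 cycles


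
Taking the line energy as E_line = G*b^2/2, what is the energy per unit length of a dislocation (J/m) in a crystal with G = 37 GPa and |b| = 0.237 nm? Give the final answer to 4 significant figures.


E = G*b^2/2
b = 0.237 nm = 2.37e-10 m
G = 37 GPa = 3.7e+10 Pa
E = 0.5 * 3.7e+10 * (2.37e-10)^2
E = 1.039e-09 J/m


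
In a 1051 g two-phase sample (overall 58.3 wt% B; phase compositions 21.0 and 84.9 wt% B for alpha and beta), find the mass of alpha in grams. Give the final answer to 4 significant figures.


f_alpha = (C_beta - C0) / (C_beta - C_alpha)
f_alpha = (84.9 - 58.3) / (84.9 - 21.0) = 0.416275
m_alpha = f_alpha * m_total = 0.416275 * 1051 = 437.5 g


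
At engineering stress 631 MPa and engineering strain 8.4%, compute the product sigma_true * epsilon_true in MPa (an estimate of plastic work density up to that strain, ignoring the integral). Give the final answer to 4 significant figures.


sigma_true = sigma_eng * (1 + epsilon_eng)
sigma_true = 631 * (1 + 0.084) = 684.004 MPa
epsilon_true = ln(1 + epsilon_eng)
epsilon_true = ln(1 + 0.084) = 0.0806579
sigma_true * epsilon_true = 684.004 * 0.0806579 = 55.17 MPa


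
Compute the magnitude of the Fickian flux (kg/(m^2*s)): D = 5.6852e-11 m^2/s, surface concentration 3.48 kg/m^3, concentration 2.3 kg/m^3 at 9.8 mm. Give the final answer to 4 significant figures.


J = -D * (dC/dx) = D * (C1 - C2) / dx
J = 5.6852e-11 * (3.48 - 2.3) / 9.8e-03
J = 6.845e-09 kg/(m^2*s)


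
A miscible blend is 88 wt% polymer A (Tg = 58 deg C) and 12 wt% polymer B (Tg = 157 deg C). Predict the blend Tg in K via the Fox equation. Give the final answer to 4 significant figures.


1/Tg = w1/Tg1 + w2/Tg2 (in Kelvin)
Tg1 = 331.15 K, Tg2 = 430.15 K
1/Tg = 0.88/331.15 + 0.12/430.15
Tg = 340.6 K


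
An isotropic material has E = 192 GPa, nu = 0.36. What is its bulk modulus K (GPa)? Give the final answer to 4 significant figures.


K = E / (3*(1-2*nu))
K = 192 / (3*(1-2*0.36))
K = 228.6 GPa


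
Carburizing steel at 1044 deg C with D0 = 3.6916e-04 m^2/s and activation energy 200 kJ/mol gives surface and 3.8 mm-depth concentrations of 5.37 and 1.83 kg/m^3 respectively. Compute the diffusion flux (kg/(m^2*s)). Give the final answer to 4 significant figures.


Step 1: D = D0 * exp(-Qd/(R*T))
T = 1044 + 273.15 = 1317.15 K
D = 3.6916e-04 * exp(-200e3 / (8.314 * 1317.15)) = 4.3198e-12 m^2/s
Step 2: J = D * (C1 - C2) / dx
J = 4.3198e-12 * (5.37 - 1.83) / 3.8e-03
J = 4.024e-09 kg/(m^2*s)


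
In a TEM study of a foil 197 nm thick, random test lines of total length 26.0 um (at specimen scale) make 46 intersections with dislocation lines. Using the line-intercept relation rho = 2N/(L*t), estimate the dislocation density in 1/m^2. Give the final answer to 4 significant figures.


rho = 2N / (L * t)
L = 26.0 um = 2.6e-05 m, t = 197 nm = 1.97e-07 m
rho = 2 * 46 / (2.6e-05 * 1.97e-07)
rho = 1.796e+13 1/m^2


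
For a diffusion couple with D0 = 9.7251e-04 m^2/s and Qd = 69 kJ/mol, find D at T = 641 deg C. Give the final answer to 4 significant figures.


D = D0 * exp(-Qd / (R*T))
T = 914.15 K
D = 9.7251e-04 * exp(-69e3 / (8.314 * 914.15))
D = 1.109e-07 m^2/s


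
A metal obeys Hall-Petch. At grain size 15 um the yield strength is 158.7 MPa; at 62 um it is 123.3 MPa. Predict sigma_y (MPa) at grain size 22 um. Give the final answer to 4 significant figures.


sigma_y = sigma0 + k / sqrt(d)
1/sqrt(d1) = 1/sqrt(1.5e-05) = 258.199;  1/sqrt(d2) = 127
k = (sigma1 - sigma2) / (1/sqrt(d1) - 1/sqrt(d2)) = (158.7 - 123.3) / (258.199 - 127) = 0.26982 MPa*m^0.5
sigma0 = sigma1 - k/sqrt(d1) = 158.7 - 0.26982*258.199 = 89.0329 MPa
sigma_y(d3) = 89.0329 + 0.26982 / sqrt(2.2e-05) = 146.6 MPa


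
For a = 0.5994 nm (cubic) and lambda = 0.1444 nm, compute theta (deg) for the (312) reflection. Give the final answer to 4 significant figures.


d = a / sqrt(h^2+k^2+l^2)
d = 0.5994 / sqrt(14) = 0.160196 nm
lambda = 2*d*sin(theta)  =>  sin(theta) = lambda / (2*d)
sin(theta) = 0.1444 / (2 * 0.160196) = 0.450697
theta = 26.79 deg


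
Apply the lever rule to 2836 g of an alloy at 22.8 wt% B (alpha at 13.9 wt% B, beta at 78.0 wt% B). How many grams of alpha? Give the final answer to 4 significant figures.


f_alpha = (C_beta - C0) / (C_beta - C_alpha)
f_alpha = (78.0 - 22.8) / (78.0 - 13.9) = 0.861154
m_alpha = f_alpha * m_total = 0.861154 * 2836 = 2442 g


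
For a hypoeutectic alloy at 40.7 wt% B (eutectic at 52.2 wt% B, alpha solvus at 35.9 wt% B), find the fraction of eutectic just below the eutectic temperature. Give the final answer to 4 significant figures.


f_primary = (C_e - C0) / (C_e - C_alpha_max)
f_primary = (52.2 - 40.7) / (52.2 - 35.9)
f_primary = 0.705521
f_eutectic = 1 - 0.705521 = 0.2945


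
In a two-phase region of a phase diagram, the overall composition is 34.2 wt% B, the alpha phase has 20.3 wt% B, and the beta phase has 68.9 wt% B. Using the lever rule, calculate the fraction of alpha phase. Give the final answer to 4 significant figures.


f_alpha = (C_beta - C0) / (C_beta - C_alpha)
f_alpha = (68.9 - 34.2) / (68.9 - 20.3)
f_alpha = 0.714


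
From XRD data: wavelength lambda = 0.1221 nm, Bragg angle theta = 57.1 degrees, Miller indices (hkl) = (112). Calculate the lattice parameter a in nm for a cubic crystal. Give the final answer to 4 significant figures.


d = lambda / (2*sin(theta))
d = 0.1221 / (2*sin(57.1 deg))
d = 0.0727115 nm
a = d * sqrt(h^2+k^2+l^2) = 0.0727115 * sqrt(6)
a = 0.1781 nm


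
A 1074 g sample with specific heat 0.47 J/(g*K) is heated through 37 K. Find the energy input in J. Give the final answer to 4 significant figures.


Q = m * cp * dT
Q = 1074 * 0.47 * 37
Q = 18680 J


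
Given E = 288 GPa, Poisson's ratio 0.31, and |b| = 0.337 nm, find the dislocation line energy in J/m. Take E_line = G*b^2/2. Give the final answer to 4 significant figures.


Step 1: G = E / (2*(1+nu))
G = 288 / (2*(1+0.31)) = 109.924 GPa = 1.09924e+11 Pa
Step 2: E_line = G*b^2/2
b = 0.337 nm = 3.37e-10 m
E_line = 0.5 * 1.09924e+11 * (3.37e-10)^2 = 6.242e-09 J/m


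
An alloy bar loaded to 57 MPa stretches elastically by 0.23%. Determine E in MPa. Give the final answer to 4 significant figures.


E = sigma / epsilon
epsilon = 0.23% = 2.3e-03
E = 57 / 2.3e-03
E = 24780 MPa


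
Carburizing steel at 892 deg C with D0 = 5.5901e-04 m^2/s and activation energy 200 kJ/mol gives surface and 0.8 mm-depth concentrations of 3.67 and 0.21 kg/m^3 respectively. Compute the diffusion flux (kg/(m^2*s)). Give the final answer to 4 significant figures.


Step 1: D = D0 * exp(-Qd/(R*T))
T = 892 + 273.15 = 1165.15 K
D = 5.5901e-04 * exp(-200e3 / (8.314 * 1165.15)) = 6.03851e-13 m^2/s
Step 2: J = D * (C1 - C2) / dx
J = 6.03851e-13 * (3.67 - 0.21) / 8e-04
J = 2.612e-09 kg/(m^2*s)


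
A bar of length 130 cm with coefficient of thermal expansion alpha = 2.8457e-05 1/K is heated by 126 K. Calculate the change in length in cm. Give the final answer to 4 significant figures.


dL = L0 * alpha * dT
dL = 130 * 2.8457e-05 * 126
dL = 0.4661 cm


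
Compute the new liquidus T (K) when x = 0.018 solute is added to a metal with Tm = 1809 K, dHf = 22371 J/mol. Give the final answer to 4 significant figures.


dT = R*Tm^2*x / dHf
dT = 8.314 * 1809^2 * 0.018 / 22371
dT = 21.8914 K
T_new = 1809 - 21.8914 = 1787 K


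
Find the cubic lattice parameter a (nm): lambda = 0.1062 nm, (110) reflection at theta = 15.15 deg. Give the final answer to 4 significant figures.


d = lambda / (2*sin(theta))
d = 0.1062 / (2*sin(15.15 deg))
d = 0.203178 nm
a = d * sqrt(h^2+k^2+l^2) = 0.203178 * sqrt(2)
a = 0.2873 nm


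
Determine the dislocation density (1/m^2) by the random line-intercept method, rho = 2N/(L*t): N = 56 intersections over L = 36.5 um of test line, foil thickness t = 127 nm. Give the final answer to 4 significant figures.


rho = 2N / (L * t)
L = 36.5 um = 3.65e-05 m, t = 127 nm = 1.27e-07 m
rho = 2 * 56 / (3.65e-05 * 1.27e-07)
rho = 2.416e+13 1/m^2


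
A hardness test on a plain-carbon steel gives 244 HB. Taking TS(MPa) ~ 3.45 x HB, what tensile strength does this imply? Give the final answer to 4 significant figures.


TS (MPa) = 3.45 * HB
TS = 3.45 * 244
TS = 841.8 MPa


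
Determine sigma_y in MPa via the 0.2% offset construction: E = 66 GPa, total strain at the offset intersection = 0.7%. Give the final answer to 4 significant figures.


Offset strain = 0.002
Elastic strain at yield = total_strain - offset = 7e-03 - 0.002 = 5e-03
sigma_y = E * elastic_strain = 66000 * 5e-03
sigma_y = 330 MPa


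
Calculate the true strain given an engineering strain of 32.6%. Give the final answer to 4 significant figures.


epsilon_true = ln(1 + epsilon_eng)
epsilon_true = ln(1 + 0.326)
epsilon_true = 0.2822


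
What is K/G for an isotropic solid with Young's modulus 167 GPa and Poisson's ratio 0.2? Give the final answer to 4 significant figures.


G = E / (2*(1+nu))
G = 167 / (2*(1+0.2)) = 69.5833 GPa
K = E / (3*(1-2*nu))
K = 167 / (3*(1-2*0.2)) = 92.7778 GPa
K/G = 92.7778 / 69.5833 = 1.333


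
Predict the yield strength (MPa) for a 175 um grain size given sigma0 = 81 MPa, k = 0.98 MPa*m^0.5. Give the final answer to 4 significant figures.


sigma_y = sigma0 + k / sqrt(d)
d = 175 um = 1.75e-04 m
sigma_y = 81 + 0.98 / sqrt(1.75e-04)
sigma_y = 155.1 MPa


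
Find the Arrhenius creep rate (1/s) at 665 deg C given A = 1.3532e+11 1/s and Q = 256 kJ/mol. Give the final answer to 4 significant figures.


rate = A * exp(-Q / (R*T))
T = 665 + 273.15 = 938.15 K
rate = 1.3532e+11 * exp(-256e3 / (8.314 * 938.15))
rate = 7.537e-04 1/s


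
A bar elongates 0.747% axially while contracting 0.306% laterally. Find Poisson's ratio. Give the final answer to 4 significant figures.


nu = -epsilon_lat / epsilon_axial
Lateral strain is contraction (negative), so using magnitudes:
nu = 0.306 / 0.747
nu = 0.4096


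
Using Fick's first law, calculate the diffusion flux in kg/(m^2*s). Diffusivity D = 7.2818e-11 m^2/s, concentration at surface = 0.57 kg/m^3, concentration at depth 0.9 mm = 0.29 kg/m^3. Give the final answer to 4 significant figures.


J = -D * (dC/dx) = D * (C1 - C2) / dx
J = 7.2818e-11 * (0.57 - 0.29) / 9e-04
J = 2.265e-08 kg/(m^2*s)


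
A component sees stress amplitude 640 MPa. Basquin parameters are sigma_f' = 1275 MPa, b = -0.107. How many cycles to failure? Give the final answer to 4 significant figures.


sigma_a = sigma_f' * (2*Nf)^b
2*Nf = (sigma_a / sigma_f')^(1/b)
2*Nf = (640 / 1275)^(1/-0.107)
2*Nf = 627.305
Nf = 313.7 cycles


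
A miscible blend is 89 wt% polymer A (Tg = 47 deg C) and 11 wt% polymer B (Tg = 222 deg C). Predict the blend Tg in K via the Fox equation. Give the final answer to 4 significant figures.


1/Tg = w1/Tg1 + w2/Tg2 (in Kelvin)
Tg1 = 320.15 K, Tg2 = 495.15 K
1/Tg = 0.89/320.15 + 0.11/495.15
Tg = 333.1 K


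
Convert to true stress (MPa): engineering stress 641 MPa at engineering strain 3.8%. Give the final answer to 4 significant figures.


sigma_true = sigma_eng * (1 + epsilon_eng)
sigma_true = 641 * (1 + 0.038)
sigma_true = 665.4 MPa


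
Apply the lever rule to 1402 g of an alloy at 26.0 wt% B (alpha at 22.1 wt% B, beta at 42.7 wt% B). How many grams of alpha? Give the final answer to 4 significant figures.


f_alpha = (C_beta - C0) / (C_beta - C_alpha)
f_alpha = (42.7 - 26.0) / (42.7 - 22.1) = 0.81068
m_alpha = f_alpha * m_total = 0.81068 * 1402 = 1137 g


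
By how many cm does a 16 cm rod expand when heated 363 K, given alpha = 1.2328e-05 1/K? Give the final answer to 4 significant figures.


dL = L0 * alpha * dT
dL = 16 * 1.2328e-05 * 363
dL = 0.0716 cm


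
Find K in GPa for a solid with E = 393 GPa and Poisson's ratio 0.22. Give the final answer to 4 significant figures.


K = E / (3*(1-2*nu))
K = 393 / (3*(1-2*0.22))
K = 233.9 GPa


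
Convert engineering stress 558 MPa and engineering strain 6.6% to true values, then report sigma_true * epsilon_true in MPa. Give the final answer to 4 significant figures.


sigma_true = sigma_eng * (1 + epsilon_eng)
sigma_true = 558 * (1 + 0.066) = 594.828 MPa
epsilon_true = ln(1 + epsilon_eng)
epsilon_true = ln(1 + 0.066) = 0.0639133
sigma_true * epsilon_true = 594.828 * 0.0639133 = 38.02 MPa


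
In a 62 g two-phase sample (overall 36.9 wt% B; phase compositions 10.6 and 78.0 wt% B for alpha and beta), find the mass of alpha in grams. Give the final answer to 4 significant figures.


f_alpha = (C_beta - C0) / (C_beta - C_alpha)
f_alpha = (78.0 - 36.9) / (78.0 - 10.6) = 0.609792
m_alpha = f_alpha * m_total = 0.609792 * 62 = 37.81 g


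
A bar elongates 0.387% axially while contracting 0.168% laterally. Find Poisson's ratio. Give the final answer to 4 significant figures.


nu = -epsilon_lat / epsilon_axial
Lateral strain is contraction (negative), so using magnitudes:
nu = 0.168 / 0.387
nu = 0.4341


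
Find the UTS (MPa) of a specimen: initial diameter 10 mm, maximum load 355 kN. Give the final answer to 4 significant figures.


A0 = pi*(d/2)^2 = pi*(10/2)^2 = 78.5398 mm^2
UTS = F_max / A0 = 355*1000 / 78.5398
UTS = 4520 MPa


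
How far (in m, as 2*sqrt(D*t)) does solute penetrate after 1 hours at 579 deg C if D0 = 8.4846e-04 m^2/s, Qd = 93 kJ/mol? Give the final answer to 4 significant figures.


Step 1: D = D0 * exp(-Qd/(R*T))
T = 852.15 K
D = 8.4846e-04 * exp(-93e3 / (8.314 * 852.15)) = 1.68951e-09 m^2/s
Step 2: L = 2*sqrt(D*t)
t = 1 h = 3600 s
L = 2*sqrt(1.68951e-09 * 3600) = 4.932e-03 m


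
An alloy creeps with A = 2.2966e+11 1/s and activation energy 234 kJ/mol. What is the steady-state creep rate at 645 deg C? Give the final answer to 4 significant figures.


rate = A * exp(-Q / (R*T))
T = 645 + 273.15 = 918.15 K
rate = 2.2966e+11 * exp(-234e3 / (8.314 * 918.15))
rate = 0.01117 1/s


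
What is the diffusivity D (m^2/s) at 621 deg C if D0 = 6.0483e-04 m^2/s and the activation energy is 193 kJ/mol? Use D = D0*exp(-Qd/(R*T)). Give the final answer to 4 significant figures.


D = D0 * exp(-Qd / (R*T))
T = 894.15 K
D = 6.0483e-04 * exp(-193e3 / (8.314 * 894.15))
D = 3.21e-15 m^2/s


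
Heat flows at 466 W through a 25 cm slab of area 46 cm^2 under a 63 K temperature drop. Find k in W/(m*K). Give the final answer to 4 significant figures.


k = Q*L / (A*dT)
L = 0.25 m, A = 4.6e-03 m^2
k = 466 * 0.25 / (4.6e-03 * 63)
k = 402 W/(m*K)


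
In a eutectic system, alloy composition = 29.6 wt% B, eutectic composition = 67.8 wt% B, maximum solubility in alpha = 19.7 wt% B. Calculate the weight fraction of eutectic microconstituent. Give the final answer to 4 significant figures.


f_primary = (C_e - C0) / (C_e - C_alpha_max)
f_primary = (67.8 - 29.6) / (67.8 - 19.7)
f_primary = 0.794179
f_eutectic = 1 - 0.794179 = 0.2058


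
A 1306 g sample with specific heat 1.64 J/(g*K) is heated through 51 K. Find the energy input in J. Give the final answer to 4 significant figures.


Q = m * cp * dT
Q = 1306 * 1.64 * 51
Q = 109200 J


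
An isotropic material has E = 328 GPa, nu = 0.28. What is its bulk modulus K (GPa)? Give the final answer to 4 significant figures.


K = E / (3*(1-2*nu))
K = 328 / (3*(1-2*0.28))
K = 248.5 GPa


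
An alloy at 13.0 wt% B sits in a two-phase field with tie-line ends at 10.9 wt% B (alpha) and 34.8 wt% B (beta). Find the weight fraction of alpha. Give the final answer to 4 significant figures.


f_alpha = (C_beta - C0) / (C_beta - C_alpha)
f_alpha = (34.8 - 13.0) / (34.8 - 10.9)
f_alpha = 0.9121


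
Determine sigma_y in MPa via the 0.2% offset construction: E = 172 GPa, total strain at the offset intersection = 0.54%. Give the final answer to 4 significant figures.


Offset strain = 0.002
Elastic strain at yield = total_strain - offset = 5.4e-03 - 0.002 = 3.4e-03
sigma_y = E * elastic_strain = 172000 * 3.4e-03
sigma_y = 584.8 MPa


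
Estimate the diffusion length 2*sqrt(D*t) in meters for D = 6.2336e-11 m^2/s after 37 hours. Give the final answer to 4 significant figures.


t = 37 hr = 133200 s
Diffusion length = 2*sqrt(D*t)
= 2*sqrt(6.2336e-11 * 133200)
= 5.763e-03 m


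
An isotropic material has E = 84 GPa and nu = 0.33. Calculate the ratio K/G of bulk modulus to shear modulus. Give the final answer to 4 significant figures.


G = E / (2*(1+nu))
G = 84 / (2*(1+0.33)) = 31.5789 GPa
K = E / (3*(1-2*nu))
K = 84 / (3*(1-2*0.33)) = 82.3529 GPa
K/G = 82.3529 / 31.5789 = 2.608


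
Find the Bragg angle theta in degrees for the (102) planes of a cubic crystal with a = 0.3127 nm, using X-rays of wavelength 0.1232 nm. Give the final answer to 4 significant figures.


d = a / sqrt(h^2+k^2+l^2)
d = 0.3127 / sqrt(5) = 0.139844 nm
lambda = 2*d*sin(theta)  =>  sin(theta) = lambda / (2*d)
sin(theta) = 0.1232 / (2 * 0.139844) = 0.440492
theta = 26.14 deg


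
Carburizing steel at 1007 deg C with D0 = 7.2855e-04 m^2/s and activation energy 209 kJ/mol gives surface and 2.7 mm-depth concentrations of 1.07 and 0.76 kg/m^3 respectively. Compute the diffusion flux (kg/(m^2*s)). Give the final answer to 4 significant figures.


Step 1: D = D0 * exp(-Qd/(R*T))
T = 1007 + 273.15 = 1280.15 K
D = 7.2855e-04 * exp(-209e3 / (8.314 * 1280.15)) = 2.1588e-12 m^2/s
Step 2: J = D * (C1 - C2) / dx
J = 2.1588e-12 * (1.07 - 0.76) / 2.7e-03
J = 2.479e-10 kg/(m^2*s)


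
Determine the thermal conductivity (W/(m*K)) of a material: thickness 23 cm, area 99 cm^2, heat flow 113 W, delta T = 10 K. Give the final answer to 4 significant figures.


k = Q*L / (A*dT)
L = 0.23 m, A = 9.9e-03 m^2
k = 113 * 0.23 / (9.9e-03 * 10)
k = 262.5 W/(m*K)


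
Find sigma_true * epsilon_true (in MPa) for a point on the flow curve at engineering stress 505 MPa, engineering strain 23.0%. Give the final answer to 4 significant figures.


sigma_true = sigma_eng * (1 + epsilon_eng)
sigma_true = 505 * (1 + 0.23) = 621.15 MPa
epsilon_true = ln(1 + epsilon_eng)
epsilon_true = ln(1 + 0.23) = 0.207014
sigma_true * epsilon_true = 621.15 * 0.207014 = 128.6 MPa


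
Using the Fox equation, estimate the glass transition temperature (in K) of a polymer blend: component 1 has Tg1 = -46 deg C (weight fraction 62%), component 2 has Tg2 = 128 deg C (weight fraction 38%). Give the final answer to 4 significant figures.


1/Tg = w1/Tg1 + w2/Tg2 (in Kelvin)
Tg1 = 227.15 K, Tg2 = 401.15 K
1/Tg = 0.62/227.15 + 0.38/401.15
Tg = 272 K


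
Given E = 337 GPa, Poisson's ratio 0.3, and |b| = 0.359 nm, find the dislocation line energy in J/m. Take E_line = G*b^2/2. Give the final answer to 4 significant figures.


Step 1: G = E / (2*(1+nu))
G = 337 / (2*(1+0.3)) = 129.615 GPa = 1.29615e+11 Pa
Step 2: E_line = G*b^2/2
b = 0.359 nm = 3.59e-10 m
E_line = 0.5 * 1.29615e+11 * (3.59e-10)^2 = 8.352e-09 J/m


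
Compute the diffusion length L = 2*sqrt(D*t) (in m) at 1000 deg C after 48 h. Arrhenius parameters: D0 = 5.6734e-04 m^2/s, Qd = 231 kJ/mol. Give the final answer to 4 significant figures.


Step 1: D = D0 * exp(-Qd/(R*T))
T = 1273.15 K
D = 5.6734e-04 * exp(-231e3 / (8.314 * 1273.15)) = 1.88826e-13 m^2/s
Step 2: L = 2*sqrt(D*t)
t = 48 h = 172800 s
L = 2*sqrt(1.88826e-13 * 172800) = 3.613e-04 m


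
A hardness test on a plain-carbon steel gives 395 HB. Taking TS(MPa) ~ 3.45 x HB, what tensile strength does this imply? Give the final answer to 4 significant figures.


TS (MPa) = 3.45 * HB
TS = 3.45 * 395
TS = 1363 MPa


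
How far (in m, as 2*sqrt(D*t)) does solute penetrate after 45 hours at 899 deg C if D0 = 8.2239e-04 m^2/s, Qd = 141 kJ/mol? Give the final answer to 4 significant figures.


Step 1: D = D0 * exp(-Qd/(R*T))
T = 1172.15 K
D = 8.2239e-04 * exp(-141e3 / (8.314 * 1172.15)) = 4.2801e-10 m^2/s
Step 2: L = 2*sqrt(D*t)
t = 45 h = 162000 s
L = 2*sqrt(4.2801e-10 * 162000) = 0.01665 m


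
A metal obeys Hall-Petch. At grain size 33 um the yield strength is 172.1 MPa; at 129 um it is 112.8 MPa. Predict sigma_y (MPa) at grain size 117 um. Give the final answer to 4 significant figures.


sigma_y = sigma0 + k / sqrt(d)
1/sqrt(d1) = 1/sqrt(3.3e-05) = 174.078;  1/sqrt(d2) = 88.0451
k = (sigma1 - sigma2) / (1/sqrt(d1) - 1/sqrt(d2)) = (172.1 - 112.8) / (174.078 - 88.0451) = 0.689274 MPa*m^0.5
sigma0 = sigma1 - k/sqrt(d1) = 172.1 - 0.689274*174.078 = 52.1128 MPa
sigma_y(d3) = 52.1128 + 0.689274 / sqrt(1.17e-04) = 115.8 MPa


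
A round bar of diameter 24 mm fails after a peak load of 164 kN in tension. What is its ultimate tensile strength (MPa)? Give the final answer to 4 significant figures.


A0 = pi*(d/2)^2 = pi*(24/2)^2 = 452.389 mm^2
UTS = F_max / A0 = 164*1000 / 452.389
UTS = 362.5 MPa


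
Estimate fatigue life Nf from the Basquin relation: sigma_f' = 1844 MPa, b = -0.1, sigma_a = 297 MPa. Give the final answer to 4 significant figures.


sigma_a = sigma_f' * (2*Nf)^b
2*Nf = (sigma_a / sigma_f')^(1/b)
2*Nf = (297 / 1844)^(1/-0.1)
2*Nf = 8.51226e+07
Nf = 4.256e+07 cycles


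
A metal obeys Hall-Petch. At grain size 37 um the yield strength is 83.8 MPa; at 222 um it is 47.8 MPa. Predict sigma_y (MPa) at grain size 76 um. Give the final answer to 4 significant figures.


sigma_y = sigma0 + k / sqrt(d)
1/sqrt(d1) = 1/sqrt(3.7e-05) = 164.399;  1/sqrt(d2) = 67.1156
k = (sigma1 - sigma2) / (1/sqrt(d1) - 1/sqrt(d2)) = (83.8 - 47.8) / (164.399 - 67.1156) = 0.370053 MPa*m^0.5
sigma0 = sigma1 - k/sqrt(d1) = 83.8 - 0.370053*164.399 = 22.9637 MPa
sigma_y(d3) = 22.9637 + 0.370053 / sqrt(7.6e-05) = 65.41 MPa


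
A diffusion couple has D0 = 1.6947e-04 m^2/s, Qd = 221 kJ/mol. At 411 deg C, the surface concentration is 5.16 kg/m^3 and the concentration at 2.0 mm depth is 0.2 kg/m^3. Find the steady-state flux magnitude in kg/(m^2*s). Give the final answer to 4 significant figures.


Step 1: D = D0 * exp(-Qd/(R*T))
T = 411 + 273.15 = 684.15 K
D = 1.6947e-04 * exp(-221e3 / (8.314 * 684.15)) = 2.2657e-21 m^2/s
Step 2: J = D * (C1 - C2) / dx
J = 2.2657e-21 * (5.16 - 0.2) / 2e-03
J = 5.619e-18 kg/(m^2*s)


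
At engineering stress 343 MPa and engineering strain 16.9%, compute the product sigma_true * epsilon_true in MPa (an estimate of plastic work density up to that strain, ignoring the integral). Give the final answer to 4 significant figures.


sigma_true = sigma_eng * (1 + epsilon_eng)
sigma_true = 343 * (1 + 0.169) = 400.967 MPa
epsilon_true = ln(1 + epsilon_eng)
epsilon_true = ln(1 + 0.169) = 0.156149
sigma_true * epsilon_true = 400.967 * 0.156149 = 62.61 MPa


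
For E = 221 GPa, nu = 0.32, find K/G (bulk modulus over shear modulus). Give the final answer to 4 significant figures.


G = E / (2*(1+nu))
G = 221 / (2*(1+0.32)) = 83.7121 GPa
K = E / (3*(1-2*nu))
K = 221 / (3*(1-2*0.32)) = 204.63 GPa
K/G = 204.63 / 83.7121 = 2.444


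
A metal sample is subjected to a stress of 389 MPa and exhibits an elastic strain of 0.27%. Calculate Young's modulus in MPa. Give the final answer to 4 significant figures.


E = sigma / epsilon
epsilon = 0.27% = 2.7e-03
E = 389 / 2.7e-03
E = 144100 MPa


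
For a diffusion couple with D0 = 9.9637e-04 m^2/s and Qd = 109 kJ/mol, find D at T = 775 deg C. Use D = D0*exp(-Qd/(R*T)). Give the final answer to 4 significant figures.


D = D0 * exp(-Qd / (R*T))
T = 1048.15 K
D = 9.9637e-04 * exp(-109e3 / (8.314 * 1048.15))
D = 3.683e-09 m^2/s


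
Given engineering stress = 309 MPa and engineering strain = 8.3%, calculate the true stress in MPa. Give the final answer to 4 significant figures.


sigma_true = sigma_eng * (1 + epsilon_eng)
sigma_true = 309 * (1 + 0.083)
sigma_true = 334.6 MPa


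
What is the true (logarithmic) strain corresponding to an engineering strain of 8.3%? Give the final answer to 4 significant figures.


epsilon_true = ln(1 + epsilon_eng)
epsilon_true = ln(1 + 0.083)
epsilon_true = 0.07973


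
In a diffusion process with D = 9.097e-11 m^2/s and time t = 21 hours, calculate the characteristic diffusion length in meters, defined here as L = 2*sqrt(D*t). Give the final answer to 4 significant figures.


t = 21 hr = 75600 s
Diffusion length = 2*sqrt(D*t)
= 2*sqrt(9.097e-11 * 75600)
= 5.245e-03 m


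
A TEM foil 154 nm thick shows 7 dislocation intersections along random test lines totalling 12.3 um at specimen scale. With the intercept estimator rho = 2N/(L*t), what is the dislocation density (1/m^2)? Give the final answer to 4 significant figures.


rho = 2N / (L * t)
L = 12.3 um = 1.23e-05 m, t = 154 nm = 1.54e-07 m
rho = 2 * 7 / (1.23e-05 * 1.54e-07)
rho = 7.391e+12 1/m^2


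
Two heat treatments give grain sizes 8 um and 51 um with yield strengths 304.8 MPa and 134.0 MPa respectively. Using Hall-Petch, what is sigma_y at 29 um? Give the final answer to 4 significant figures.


sigma_y = sigma0 + k / sqrt(d)
1/sqrt(d1) = 1/sqrt(8e-06) = 353.553;  1/sqrt(d2) = 140.028
k = (sigma1 - sigma2) / (1/sqrt(d1) - 1/sqrt(d2)) = (304.8 - 134.0) / (353.553 - 140.028) = 0.799905 MPa*m^0.5
sigma0 = sigma1 - k/sqrt(d1) = 304.8 - 0.799905*353.553 = 21.9909 MPa
sigma_y(d3) = 21.9909 + 0.799905 / sqrt(2.9e-05) = 170.5 MPa
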